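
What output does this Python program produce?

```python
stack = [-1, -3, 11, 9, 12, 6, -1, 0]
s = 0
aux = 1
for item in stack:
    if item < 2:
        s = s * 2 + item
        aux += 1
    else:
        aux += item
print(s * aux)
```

item=-1: <2, s = 0*2+(-1) = -1; aux=2
item=-3: <2, s = (-1)*2+(-3) = -5; aux=3
item=11: not <2; aux=14
item=9: not <2; aux=23
item=12: not <2; aux=35
item=6: not <2; aux=41
item=-1: <2, s = (-5)*2+(-1) = -11; aux=42
item=0: <2, s = (-11)*2+0 = -22; aux=43
s*aux = (-22)*43 = -946

-946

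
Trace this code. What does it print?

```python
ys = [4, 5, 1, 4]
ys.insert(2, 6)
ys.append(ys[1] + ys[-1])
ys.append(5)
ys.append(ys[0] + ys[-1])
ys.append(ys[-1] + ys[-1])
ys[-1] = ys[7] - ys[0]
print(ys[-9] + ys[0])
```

8

insert 6 at 2 → [4, 5, 6, 1, 4]
append ys[1]+ys[-1] = 5+4 = 9 → [4, 5, 6, 1, 4, 9]
append 5 → [4, 5, 6, 1, 4, 9, 5]
append ys[0]+ys[-1] = 4+5 = 9 → [4, 5, 6, 1, 4, 9, 5, 9]
append ys[-1]+ys[-1] = 9+9 = 18 → [4, 5, 6, 1, 4, 9, 5, 9, 18]
ys[-1] = ys[7]-ys[0] = 9-4 = 5 → [4, 5, 6, 1, 4, 9, 5, 9, 5]
ys[-9]+ys[0] = 4+4 = 8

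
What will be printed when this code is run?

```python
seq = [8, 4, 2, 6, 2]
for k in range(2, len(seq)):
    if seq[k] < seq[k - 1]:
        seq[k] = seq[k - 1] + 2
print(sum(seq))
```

k=2: 2<4, seq[2] = 4+2 = 6 → [8, 4, 6, 6, 2]
k=3: 6>=6, unchanged → [8, 4, 6, 6, 2]
k=4: 2<6, seq[4] = 6+2 = 8 → [8, 4, 6, 6, 8]
sum = 32

32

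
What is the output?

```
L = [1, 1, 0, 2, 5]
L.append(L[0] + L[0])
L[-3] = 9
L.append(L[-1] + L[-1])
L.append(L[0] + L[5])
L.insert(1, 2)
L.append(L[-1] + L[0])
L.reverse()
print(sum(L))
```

append L[0]+L[0] = 1+1 = 2 → [1, 1, 0, 2, 5, 2]
L[-3] = 9 → [1, 1, 0, 9, 5, 2]
append L[-1]+L[-1] = 2+2 = 4 → [1, 1, 0, 9, 5, 2, 4]
append L[0]+L[5] = 1+2 = 3 → [1, 1, 0, 9, 5, 2, 4, 3]
insert 2 at 1 → [1, 2, 1, 0, 9, 5, 2, 4, 3]
append L[-1]+L[0] = 3+1 = 4 → [1, 2, 1, 0, 9, 5, 2, 4, 3, 4]
reverse → [4, 3, 4, 2, 5, 9, 0, 1, 2, 1]
sum = 31

31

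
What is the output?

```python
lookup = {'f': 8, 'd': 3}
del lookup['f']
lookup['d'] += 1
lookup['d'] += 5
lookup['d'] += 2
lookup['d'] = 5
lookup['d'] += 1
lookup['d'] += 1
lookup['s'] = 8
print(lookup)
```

{'d': 7, 's': 8}

del 'f' → {'d': 3}
lookup['d'] = 3+1 = 4 → {'d': 4}
lookup['d'] = 4+5 = 9 → {'d': 9}
lookup['d'] = 9+2 = 11 → {'d': 11}
lookup['d'] = 5 → {'d': 5}
lookup['d'] = 5+1 = 6 → {'d': 6}
lookup['d'] = 6+1 = 7 → {'d': 7}
lookup['s'] = 8 → {'d': 7, 's': 8}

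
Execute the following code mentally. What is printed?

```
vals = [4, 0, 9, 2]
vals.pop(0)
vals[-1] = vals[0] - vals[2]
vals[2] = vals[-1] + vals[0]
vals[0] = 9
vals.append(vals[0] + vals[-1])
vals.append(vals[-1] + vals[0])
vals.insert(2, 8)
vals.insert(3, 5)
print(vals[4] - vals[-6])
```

-11

pop(0) removes 4 → [0, 9, 2]
vals[-1] = vals[0]-vals[2] = 0-2 = -2 → [0, 9, -2]
vals[2] = vals[-1]+vals[0] = (-2)+0 = -2 → [0, 9, -2]
vals[0] = 9 → [9, 9, -2]
append vals[0]+vals[-1] = 9+(-2) = 7 → [9, 9, -2, 7]
append vals[-1]+vals[0] = 7+9 = 16 → [9, 9, -2, 7, 16]
insert 8 at 2 → [9, 9, 8, -2, 7, 16]
insert 5 at 3 → [9, 9, 8, 5, -2, 7, 16]
vals[4]-vals[-6] = (-2)-9 = -11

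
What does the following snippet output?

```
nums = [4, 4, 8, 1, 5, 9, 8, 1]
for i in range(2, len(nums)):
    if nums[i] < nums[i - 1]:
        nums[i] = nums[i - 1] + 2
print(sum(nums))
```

i=2: 8>=4, unchanged → [4, 4, 8, 1, 5, 9, 8, 1]
i=3: 1<8, nums[3] = 8+2 = 10 → [4, 4, 8, 10, 5, 9, 8, 1]
i=4: 5<10, nums[4] = 10+2 = 12 → [4, 4, 8, 10, 12, 9, 8, 1]
i=5: 9<12, nums[5] = 12+2 = 14 → [4, 4, 8, 10, 12, 14, 8, 1]
i=6: 8<14, nums[6] = 14+2 = 16 → [4, 4, 8, 10, 12, 14, 16, 1]
i=7: 1<16, nums[7] = 16+2 = 18 → [4, 4, 8, 10, 12, 14, 16, 18]
sum = 86

86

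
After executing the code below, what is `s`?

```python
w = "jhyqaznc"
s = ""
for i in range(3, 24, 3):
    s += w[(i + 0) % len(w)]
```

i=3: add w[3]='q' → 'q'
i=6: add w[6]='n' → 'qn'
i=9: add w[1]='h' → 'qnh'
i=12: add w[4]='a' → 'qnha'
i=15: add w[7]='c' → 'qnhac'
i=18: add w[2]='y' → 'qnhacy'
i=21: add w[5]='z' → 'qnhacyz'

'qnhacyz'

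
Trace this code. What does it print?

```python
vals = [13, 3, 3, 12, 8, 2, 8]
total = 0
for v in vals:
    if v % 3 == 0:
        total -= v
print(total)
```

-18

v=13: not %3==0
v=3: %3==0, total = 0-3 = -3
v=3: %3==0, total = (-3)-3 = -6
v=12: %3==0, total = (-6)-12 = -18
v=8: not %3==0
v=2: not %3==0
v=8: not %3==0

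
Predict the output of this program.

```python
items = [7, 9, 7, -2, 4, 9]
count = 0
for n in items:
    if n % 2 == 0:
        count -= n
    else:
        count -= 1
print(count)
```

n=7: not even, count = 0-1 = -1
n=9: not even, count = (-1)-1 = -2
n=7: not even, count = (-2)-1 = -3
n=-2: even, count = (-3)-(-2) = -1
n=4: even, count = (-1)-4 = -5
n=9: not even, count = (-5)-1 = -6

-6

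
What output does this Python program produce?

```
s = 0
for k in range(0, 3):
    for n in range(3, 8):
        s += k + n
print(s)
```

90

k=0,n=3: s = 0+3 = 3
k=0,n=4: s = 3+4 = 7
k=0,n=5: s = 7+5 = 12
k=0,n=6: s = 12+6 = 18
k=0,n=7: s = 18+7 = 25
k=1,n=3: s = 25+4 = 29
k=1,n=4: s = 29+5 = 34
k=1,n=5: s = 34+6 = 40
k=1,n=6: s = 40+7 = 47
k=1,n=7: s = 47+8 = 55
k=2,n=3: s = 55+5 = 60
k=2,n=4: s = 60+6 = 66
k=2,n=5: s = 66+7 = 73
k=2,n=6: s = 73+8 = 81
k=2,n=7: s = 81+9 = 90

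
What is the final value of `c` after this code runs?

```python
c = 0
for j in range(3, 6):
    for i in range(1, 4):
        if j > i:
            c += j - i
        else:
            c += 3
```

j=3,i=1: 3>1, c = 0+2 = 2
j=3,i=2: 3>2, c = 2+1 = 3
j=3,i=3: not 3>3, c = 3+3 = 6
j=4,i=1: 4>1, c = 6+3 = 9
j=4,i=2: 4>2, c = 9+2 = 11
j=4,i=3: 4>3, c = 11+1 = 12
j=5,i=1: 5>1, c = 12+4 = 16
j=5,i=2: 5>2, c = 16+3 = 19
j=5,i=3: 5>3, c = 19+2 = 21

21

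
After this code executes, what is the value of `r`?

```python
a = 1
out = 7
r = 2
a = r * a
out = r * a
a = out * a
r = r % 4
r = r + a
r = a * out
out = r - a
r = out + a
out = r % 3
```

32

a = 2*1 = 2
out = 2*2 = 4
a = 4*2 = 8
r = 2%4 = 2
r = 2+8 = 10
r = 8*4 = 32
out = 32-8 = 24
r = 24+8 = 32
out = 32%3 = 2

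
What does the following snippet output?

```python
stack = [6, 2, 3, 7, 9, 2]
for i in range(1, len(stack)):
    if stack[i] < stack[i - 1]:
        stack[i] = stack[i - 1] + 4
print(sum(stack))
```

i=1: 2<6, stack[1] = 6+4 = 10 → [6, 10, 3, 7, 9, 2]
i=2: 3<10, stack[2] = 10+4 = 14 → [6, 10, 14, 7, 9, 2]
i=3: 7<14, stack[3] = 14+4 = 18 → [6, 10, 14, 18, 9, 2]
i=4: 9<18, stack[4] = 18+4 = 22 → [6, 10, 14, 18, 22, 2]
i=5: 2<22, stack[5] = 22+4 = 26 → [6, 10, 14, 18, 22, 26]
sum = 96

96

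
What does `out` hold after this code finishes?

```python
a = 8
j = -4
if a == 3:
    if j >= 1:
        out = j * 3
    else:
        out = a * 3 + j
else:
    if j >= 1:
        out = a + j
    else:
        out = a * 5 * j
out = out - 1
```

-161

a=8, j=-4
a == 3 is False; j >= 1 is False
→ out = a * 5 * j = -160
out = (-160)-1 = -161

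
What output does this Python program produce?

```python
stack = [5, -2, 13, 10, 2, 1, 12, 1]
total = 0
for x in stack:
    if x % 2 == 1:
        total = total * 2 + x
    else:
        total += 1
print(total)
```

x=5: odd, total = 0*2+5 = 5
x=-2: not odd, total = 5+1 = 6
x=13: odd, total = 6*2+13 = 25
x=10: not odd, total = 25+1 = 26
x=2: not odd, total = 26+1 = 27
x=1: odd, total = 27*2+1 = 55
x=12: not odd, total = 55+1 = 56
x=1: odd, total = 56*2+1 = 113

113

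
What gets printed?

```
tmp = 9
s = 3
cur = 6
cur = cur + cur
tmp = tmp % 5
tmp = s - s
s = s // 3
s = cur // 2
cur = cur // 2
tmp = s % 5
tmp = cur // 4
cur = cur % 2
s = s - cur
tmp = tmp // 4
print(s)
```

6

cur = 6+6 = 12
tmp = 9%5 = 4
tmp = 3-3 = 0
s = 3//3 = 1
s = 12//2 = 6
cur = 12//2 = 6
tmp = 6%5 = 1
tmp = 6//4 = 1
cur = 6%2 = 0
s = 6-0 = 6
tmp = 1//4 = 0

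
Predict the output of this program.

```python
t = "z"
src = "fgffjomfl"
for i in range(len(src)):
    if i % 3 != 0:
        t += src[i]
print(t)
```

zgfjofl

i=0: skip
i=1: add 'g' → 'zg'
i=2: add 'f' → 'zgf'
i=3: skip
i=4: add 'j' → 'zgfj'
i=5: add 'o' → 'zgfjo'
i=6: skip
i=7: add 'f' → 'zgfjof'
i=8: add 'l' → 'zgfjofl'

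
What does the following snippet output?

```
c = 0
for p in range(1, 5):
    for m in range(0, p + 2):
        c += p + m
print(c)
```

84

p=1,m=0: c = 0+1 = 1
p=1,m=1: c = 1+2 = 3
p=1,m=2: c = 3+3 = 6
p=2,m=0: c = 6+2 = 8
p=2,m=1: c = 8+3 = 11
p=2,m=2: c = 11+4 = 15
p=2,m=3: c = 15+5 = 20
p=3,m=0: c = 20+3 = 23
p=3,m=1: c = 23+4 = 27
p=3,m=2: c = 27+5 = 32
p=3,m=3: c = 32+6 = 38
p=3,m=4: c = 38+7 = 45
p=4,m=0: c = 45+4 = 49
p=4,m=1: c = 49+5 = 54
p=4,m=2: c = 54+6 = 60
p=4,m=3: c = 60+7 = 67
p=4,m=4: c = 67+8 = 75
p=4,m=5: c = 75+9 = 84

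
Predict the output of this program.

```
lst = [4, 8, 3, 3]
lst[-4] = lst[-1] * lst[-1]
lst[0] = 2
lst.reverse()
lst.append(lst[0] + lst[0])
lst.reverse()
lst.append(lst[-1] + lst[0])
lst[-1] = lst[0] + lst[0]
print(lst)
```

lst[-4] = lst[-1]*lst[-1] = 3*3 = 9 → [9, 8, 3, 3]
lst[0] = 2 → [2, 8, 3, 3]
reverse → [3, 3, 8, 2]
append lst[0]+lst[0] = 3+3 = 6 → [3, 3, 8, 2, 6]
reverse → [6, 2, 8, 3, 3]
append lst[-1]+lst[0] = 3+6 = 9 → [6, 2, 8, 3, 3, 9]
lst[-1] = lst[0]+lst[0] = 6+6 = 12 → [6, 2, 8, 3, 3, 12]

[6, 2, 8, 3, 3, 12]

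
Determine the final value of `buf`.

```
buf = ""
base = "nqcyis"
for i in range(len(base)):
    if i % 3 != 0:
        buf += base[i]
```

'qcis'

i=0: skip
i=1: add 'q' → 'q'
i=2: add 'c' → 'qc'
i=3: skip
i=4: add 'i' → 'qci'
i=5: add 's' → 'qcis'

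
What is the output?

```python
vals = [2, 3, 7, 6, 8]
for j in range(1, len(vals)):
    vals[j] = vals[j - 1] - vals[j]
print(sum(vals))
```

-43

j=1: vals[1] = 2-3 = -1 → [2, -1, 7, 6, 8]
j=2: vals[2] = (-1)-7 = -8 → [2, -1, -8, 6, 8]
j=3: vals[3] = (-8)-6 = -14 → [2, -1, -8, -14, 8]
j=4: vals[4] = (-14)-8 = -22 → [2, -1, -8, -14, -22]
sum = -43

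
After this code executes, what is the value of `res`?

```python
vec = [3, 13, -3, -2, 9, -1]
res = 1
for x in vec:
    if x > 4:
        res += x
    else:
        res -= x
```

26

x=3: not >4, res = 1-3 = -2
x=13: >4, res = (-2)+13 = 11
x=-3: not >4, res = 11-(-3) = 14
x=-2: not >4, res = 14-(-2) = 16
x=9: >4, res = 16+9 = 25
x=-1: not >4, res = 25-(-1) = 26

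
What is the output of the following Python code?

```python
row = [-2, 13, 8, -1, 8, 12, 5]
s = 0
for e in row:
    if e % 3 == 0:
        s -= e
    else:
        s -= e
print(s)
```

-43

e=-2: not %3==0, s = 0-(-2) = 2
e=13: not %3==0, s = 2-13 = -11
e=8: not %3==0, s = (-11)-8 = -19
e=-1: not %3==0, s = (-19)-(-1) = -18
e=8: not %3==0, s = (-18)-8 = -26
e=12: %3==0, s = (-26)-12 = -38
e=5: not %3==0, s = (-38)-5 = -43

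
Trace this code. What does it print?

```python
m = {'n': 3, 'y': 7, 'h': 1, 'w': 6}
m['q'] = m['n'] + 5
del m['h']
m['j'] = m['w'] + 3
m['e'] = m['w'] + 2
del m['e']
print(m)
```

m['q'] = m['n']+5 = 8 → {'n': 3, 'y': 7, 'h': 1, 'w': 6, 'q': 8}
del 'h' → {'n': 3, 'y': 7, 'w': 6, 'q': 8}
m['j'] = m['w']+3 = 9 → {'n': 3, 'y': 7, 'w': 6, 'q': 8, 'j': 9}
m['e'] = m['w']+2 = 8 → {'n': 3, 'y': 7, 'w': 6, 'q': 8, 'j': 9, 'e': 8}
del 'e' → {'n': 3, 'y': 7, 'w': 6, 'q': 8, 'j': 9}

{'n': 3, 'y': 7, 'w': 6, 'q': 8, 'j': 9}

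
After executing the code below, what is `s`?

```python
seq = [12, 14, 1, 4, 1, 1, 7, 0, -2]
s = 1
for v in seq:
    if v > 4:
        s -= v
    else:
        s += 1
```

v=12: >4, s = 1-12 = -11
v=14: >4, s = (-11)-14 = -25
v=1: not >4, s = (-25)+1 = -24
v=4: not >4, s = (-24)+1 = -23
v=1: not >4, s = (-23)+1 = -22
v=1: not >4, s = (-22)+1 = -21
v=7: >4, s = (-21)-7 = -28
v=0: not >4, s = (-28)+1 = -27
v=-2: not >4, s = (-27)+1 = -26

-26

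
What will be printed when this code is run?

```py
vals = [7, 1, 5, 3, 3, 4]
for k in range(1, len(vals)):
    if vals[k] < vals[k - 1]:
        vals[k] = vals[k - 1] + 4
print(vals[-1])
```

k=1: 1<7, vals[1] = 7+4 = 11 → [7, 11, 5, 3, 3, 4]
k=2: 5<11, vals[2] = 11+4 = 15 → [7, 11, 15, 3, 3, 4]
k=3: 3<15, vals[3] = 15+4 = 19 → [7, 11, 15, 19, 3, 4]
k=4: 3<19, vals[4] = 19+4 = 23 → [7, 11, 15, 19, 23, 4]
k=5: 4<23, vals[5] = 23+4 = 27 → [7, 11, 15, 19, 23, 27]

27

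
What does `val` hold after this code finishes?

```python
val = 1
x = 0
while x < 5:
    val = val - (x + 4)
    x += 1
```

x=0: val = 1-4 = -3
x=1: val = (-3)-5 = -8
x=2: val = (-8)-6 = -14
x=3: val = (-14)-7 = -21
x=4: val = (-21)-8 = -29

-29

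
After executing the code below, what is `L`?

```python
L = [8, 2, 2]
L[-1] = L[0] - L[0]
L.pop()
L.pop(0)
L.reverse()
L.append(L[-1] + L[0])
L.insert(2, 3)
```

[2, 4, 3]

L[-1] = L[0]-L[0] = 8-8 = 0 → [8, 2, 0]
pop() removes 0 → [8, 2]
pop(0) removes 8 → [2]
reverse → [2]
append L[-1]+L[0] = 2+2 = 4 → [2, 4]
insert 3 at 2 → [2, 4, 3]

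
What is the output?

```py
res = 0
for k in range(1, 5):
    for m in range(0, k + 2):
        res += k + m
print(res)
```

84

k=1,m=0: res = 0+1 = 1
k=1,m=1: res = 1+2 = 3
k=1,m=2: res = 3+3 = 6
k=2,m=0: res = 6+2 = 8
k=2,m=1: res = 8+3 = 11
k=2,m=2: res = 11+4 = 15
k=2,m=3: res = 15+5 = 20
k=3,m=0: res = 20+3 = 23
k=3,m=1: res = 23+4 = 27
k=3,m=2: res = 27+5 = 32
k=3,m=3: res = 32+6 = 38
k=3,m=4: res = 38+7 = 45
k=4,m=0: res = 45+4 = 49
k=4,m=1: res = 49+5 = 54
k=4,m=2: res = 54+6 = 60
k=4,m=3: res = 60+7 = 67
k=4,m=4: res = 67+8 = 75
k=4,m=5: res = 75+9 = 84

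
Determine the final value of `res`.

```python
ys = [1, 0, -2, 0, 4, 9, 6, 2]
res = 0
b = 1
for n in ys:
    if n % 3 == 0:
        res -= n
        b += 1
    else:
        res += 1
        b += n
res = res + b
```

n=1: not %3==0, res = 0+1 = 1; b=2
n=0: %3==0, res = 1-0 = 1; b=3
n=-2: not %3==0, res = 1+1 = 2; b=1
n=0: %3==0, res = 2-0 = 2; b=2
n=4: not %3==0, res = 2+1 = 3; b=6
n=9: %3==0, res = 3-9 = -6; b=7
n=6: %3==0, res = (-6)-6 = -12; b=8
n=2: not %3==0, res = (-12)+1 = -11; b=10
res+b = (-11)+10 = -1

-1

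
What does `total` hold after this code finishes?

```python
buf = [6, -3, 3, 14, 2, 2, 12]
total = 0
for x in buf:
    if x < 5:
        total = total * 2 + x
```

-6

x=6: not <5
x=-3: <5, total = 0*2+(-3) = -3
x=3: <5, total = (-3)*2+3 = -3
x=14: not <5
x=2: <5, total = (-3)*2+2 = -4
x=2: <5, total = (-4)*2+2 = -6
x=12: not <5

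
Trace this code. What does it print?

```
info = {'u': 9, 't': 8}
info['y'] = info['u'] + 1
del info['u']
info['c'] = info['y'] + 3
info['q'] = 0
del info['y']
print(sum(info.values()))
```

info['y'] = info['u']+1 = 10 → {'u': 9, 't': 8, 'y': 10}
del 'u' → {'t': 8, 'y': 10}
info['c'] = info['y']+3 = 13 → {'t': 8, 'y': 10, 'c': 13}
info['q'] = 0 → {'t': 8, 'y': 10, 'c': 13, 'q': 0}
del 'y' → {'t': 8, 'c': 13, 'q': 0}
sum of values = 21

21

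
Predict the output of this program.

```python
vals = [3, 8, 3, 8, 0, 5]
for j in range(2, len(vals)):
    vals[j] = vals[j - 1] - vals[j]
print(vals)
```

[3, 8, 5, -3, -3, -8]

j=2: vals[2] = 8-3 = 5 → [3, 8, 5, 8, 0, 5]
j=3: vals[3] = 5-8 = -3 → [3, 8, 5, -3, 0, 5]
j=4: vals[4] = (-3)-0 = -3 → [3, 8, 5, -3, -3, 5]
j=5: vals[5] = (-3)-5 = -8 → [3, 8, 5, -3, -3, -8]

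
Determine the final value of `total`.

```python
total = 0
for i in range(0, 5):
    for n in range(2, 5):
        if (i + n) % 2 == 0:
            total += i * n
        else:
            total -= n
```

i=0,n=2: even sum, total = 0+0 = 0
i=0,n=3: odd sum, total = 0-3 = -3
i=0,n=4: even sum, total = (-3)+0 = -3
i=1,n=2: odd sum, total = (-3)-2 = -5
i=1,n=3: even sum, total = (-5)+3 = -2
i=1,n=4: odd sum, total = (-2)-4 = -6
i=2,n=2: even sum, total = (-6)+4 = -2
i=2,n=3: odd sum, total = (-2)-3 = -5
i=2,n=4: even sum, total = (-5)+8 = 3
i=3,n=2: odd sum, total = 3-2 = 1
i=3,n=3: even sum, total = 1+9 = 10
i=3,n=4: odd sum, total = 10-4 = 6
i=4,n=2: even sum, total = 6+8 = 14
i=4,n=3: odd sum, total = 14-3 = 11
i=4,n=4: even sum, total = 11+16 = 27

27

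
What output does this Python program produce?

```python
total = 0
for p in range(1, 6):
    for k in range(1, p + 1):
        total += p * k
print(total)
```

p=1,k=1: total = 0+1 = 1
p=2,k=1: total = 1+2 = 3
p=2,k=2: total = 3+4 = 7
p=3,k=1: total = 7+3 = 10
p=3,k=2: total = 10+6 = 16
p=3,k=3: total = 16+9 = 25
p=4,k=1: total = 25+4 = 29
p=4,k=2: total = 29+8 = 37
p=4,k=3: total = 37+12 = 49
p=4,k=4: total = 49+16 = 65
p=5,k=1: total = 65+5 = 70
p=5,k=2: total = 70+10 = 80
p=5,k=3: total = 80+15 = 95
p=5,k=4: total = 95+20 = 115
p=5,k=5: total = 115+25 = 140

140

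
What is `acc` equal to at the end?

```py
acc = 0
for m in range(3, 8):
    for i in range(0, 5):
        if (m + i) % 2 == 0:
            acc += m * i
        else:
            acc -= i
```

m=3,i=0: odd sum, acc = 0-0 = 0
m=3,i=1: even sum, acc = 0+3 = 3
m=3,i=2: odd sum, acc = 3-2 = 1
m=3,i=3: even sum, acc = 1+9 = 10
m=3,i=4: odd sum, acc = 10-4 = 6
m=4,i=0: even sum, acc = 6+0 = 6
m=4,i=1: odd sum, acc = 6-1 = 5
m=4,i=2: even sum, acc = 5+8 = 13
m=4,i=3: odd sum, acc = 13-3 = 10
m=4,i=4: even sum, acc = 10+16 = 26
m=5,i=0: odd sum, acc = 26-0 = 26
m=5,i=1: even sum, acc = 26+5 = 31
m=5,i=2: odd sum, acc = 31-2 = 29
m=5,i=3: even sum, acc = 29+15 = 44
m=5,i=4: odd sum, acc = 44-4 = 40
m=6,i=0: even sum, acc = 40+0 = 40
m=6,i=1: odd sum, acc = 40-1 = 39
m=6,i=2: even sum, acc = 39+12 = 51
m=6,i=3: odd sum, acc = 51-3 = 48
m=6,i=4: even sum, acc = 48+24 = 72
m=7,i=0: odd sum, acc = 72-0 = 72
m=7,i=1: even sum, acc = 72+7 = 79
m=7,i=2: odd sum, acc = 79-2 = 77
m=7,i=3: even sum, acc = 77+21 = 98
m=7,i=4: odd sum, acc = 98-4 = 94

94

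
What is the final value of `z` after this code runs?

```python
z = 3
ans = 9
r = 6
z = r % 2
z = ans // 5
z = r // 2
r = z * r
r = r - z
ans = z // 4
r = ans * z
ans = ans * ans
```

3

z = 6%2 = 0
z = 9//5 = 1
z = 6//2 = 3
r = 3*6 = 18
r = 18-3 = 15
ans = 3//4 = 0
r = 0*3 = 0
ans = 0*0 = 0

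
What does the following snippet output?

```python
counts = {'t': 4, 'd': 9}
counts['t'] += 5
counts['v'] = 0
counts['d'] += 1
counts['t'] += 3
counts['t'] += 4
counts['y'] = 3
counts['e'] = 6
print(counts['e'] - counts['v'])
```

6

counts['t'] = 4+5 = 9 → {'t': 9, 'd': 9}
counts['v'] = 0 → {'t': 9, 'd': 9, 'v': 0}
counts['d'] = 9+1 = 10 → {'t': 9, 'd': 10, 'v': 0}
counts['t'] = 9+3 = 12 → {'t': 12, 'd': 10, 'v': 0}
counts['t'] = 12+4 = 16 → {'t': 16, 'd': 10, 'v': 0}
counts['y'] = 3 → {'t': 16, 'd': 10, 'v': 0, 'y': 3}
counts['e'] = 6 → {'t': 16, 'd': 10, 'v': 0, 'y': 3, 'e': 6}
counts['e']-counts['v'] = 6-0 = 6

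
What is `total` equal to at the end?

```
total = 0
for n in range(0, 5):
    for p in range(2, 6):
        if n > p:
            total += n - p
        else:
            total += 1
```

n=0,p=2: not 0>2, total = 0+1 = 1
n=0,p=3: not 0>3, total = 1+1 = 2
n=0,p=4: not 0>4, total = 2+1 = 3
n=0,p=5: not 0>5, total = 3+1 = 4
n=1,p=2: not 1>2, total = 4+1 = 5
n=1,p=3: not 1>3, total = 5+1 = 6
n=1,p=4: not 1>4, total = 6+1 = 7
n=1,p=5: not 1>5, total = 7+1 = 8
n=2,p=2: not 2>2, total = 8+1 = 9
n=2,p=3: not 2>3, total = 9+1 = 10
n=2,p=4: not 2>4, total = 10+1 = 11
n=2,p=5: not 2>5, total = 11+1 = 12
n=3,p=2: 3>2, total = 12+1 = 13
n=3,p=3: not 3>3, total = 13+1 = 14
n=3,p=4: not 3>4, total = 14+1 = 15
n=3,p=5: not 3>5, total = 15+1 = 16
n=4,p=2: 4>2, total = 16+2 = 18
n=4,p=3: 4>3, total = 18+1 = 19
n=4,p=4: not 4>4, total = 19+1 = 20
n=4,p=5: not 4>5, total = 20+1 = 21

21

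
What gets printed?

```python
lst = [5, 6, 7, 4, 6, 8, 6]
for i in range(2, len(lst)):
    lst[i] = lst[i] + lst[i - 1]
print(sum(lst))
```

132

i=2: lst[2] = 7+6 = 13 → [5, 6, 13, 4, 6, 8, 6]
i=3: lst[3] = 4+13 = 17 → [5, 6, 13, 17, 6, 8, 6]
i=4: lst[4] = 6+17 = 23 → [5, 6, 13, 17, 23, 8, 6]
i=5: lst[5] = 8+23 = 31 → [5, 6, 13, 17, 23, 31, 6]
i=6: lst[6] = 6+31 = 37 → [5, 6, 13, 17, 23, 31, 37]
sum = 132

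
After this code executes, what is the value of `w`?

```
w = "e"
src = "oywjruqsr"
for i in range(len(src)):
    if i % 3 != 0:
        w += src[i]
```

i=0: skip
i=1: add 'y' → 'ey'
i=2: add 'w' → 'eyw'
i=3: skip
i=4: add 'r' → 'eywr'
i=5: add 'u' → 'eywru'
i=6: skip
i=7: add 's' → 'eywrus'
i=8: add 'r' → 'eywrusr'

'eywrusr'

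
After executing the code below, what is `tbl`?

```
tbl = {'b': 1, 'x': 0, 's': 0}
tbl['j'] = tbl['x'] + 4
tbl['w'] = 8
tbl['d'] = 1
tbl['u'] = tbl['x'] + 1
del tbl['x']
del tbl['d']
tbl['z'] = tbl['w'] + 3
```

{'b': 1, 's': 0, 'j': 4, 'w': 8, 'u': 1, 'z': 11}

tbl['j'] = tbl['x']+4 = 4 → {'b': 1, 'x': 0, 's': 0, 'j': 4}
tbl['w'] = 8 → {'b': 1, 'x': 0, 's': 0, 'j': 4, 'w': 8}
tbl['d'] = 1 → {'b': 1, 'x': 0, 's': 0, 'j': 4, 'w': 8, 'd': 1}
tbl['u'] = tbl['x']+1 = 1 → {'b': 1, 'x': 0, 's': 0, 'j': 4, 'w': 8, 'd': 1, 'u': 1}
del 'x' → {'b': 1, 's': 0, 'j': 4, 'w': 8, 'd': 1, 'u': 1}
del 'd' → {'b': 1, 's': 0, 'j': 4, 'w': 8, 'u': 1}
tbl['z'] = tbl['w']+3 = 11 → {'b': 1, 's': 0, 'j': 4, 'w': 8, 'u': 1, 'z': 11}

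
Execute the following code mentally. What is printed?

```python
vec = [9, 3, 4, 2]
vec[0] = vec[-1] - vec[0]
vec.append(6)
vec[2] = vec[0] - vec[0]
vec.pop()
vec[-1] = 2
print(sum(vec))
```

-2

vec[0] = vec[-1]-vec[0] = 2-9 = -7 → [-7, 3, 4, 2]
append 6 → [-7, 3, 4, 2, 6]
vec[2] = vec[0]-vec[0] = (-7)-(-7) = 0 → [-7, 3, 0, 2, 6]
pop() removes 6 → [-7, 3, 0, 2]
vec[-1] = 2 → [-7, 3, 0, 2]
sum = -2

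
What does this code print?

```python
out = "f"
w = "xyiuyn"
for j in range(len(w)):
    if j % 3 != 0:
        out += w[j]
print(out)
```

j=0: skip
j=1: add 'y' → 'fy'
j=2: add 'i' → 'fyi'
j=3: skip
j=4: add 'y' → 'fyiy'
j=5: add 'n' → 'fyiyn'

fyiyn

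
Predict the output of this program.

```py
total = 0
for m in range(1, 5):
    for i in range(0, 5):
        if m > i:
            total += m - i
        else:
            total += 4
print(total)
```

m=1,i=0: 1>0, total = 0+1 = 1
m=1,i=1: not 1>1, total = 1+4 = 5
m=1,i=2: not 1>2, total = 5+4 = 9
m=1,i=3: not 1>3, total = 9+4 = 13
m=1,i=4: not 1>4, total = 13+4 = 17
m=2,i=0: 2>0, total = 17+2 = 19
m=2,i=1: 2>1, total = 19+1 = 20
m=2,i=2: not 2>2, total = 20+4 = 24
m=2,i=3: not 2>3, total = 24+4 = 28
m=2,i=4: not 2>4, total = 28+4 = 32
m=3,i=0: 3>0, total = 32+3 = 35
m=3,i=1: 3>1, total = 35+2 = 37
m=3,i=2: 3>2, total = 37+1 = 38
m=3,i=3: not 3>3, total = 38+4 = 42
m=3,i=4: not 3>4, total = 42+4 = 46
m=4,i=0: 4>0, total = 46+4 = 50
m=4,i=1: 4>1, total = 50+3 = 53
m=4,i=2: 4>2, total = 53+2 = 55
m=4,i=3: 4>3, total = 55+1 = 56
m=4,i=4: not 4>4, total = 56+4 = 60

60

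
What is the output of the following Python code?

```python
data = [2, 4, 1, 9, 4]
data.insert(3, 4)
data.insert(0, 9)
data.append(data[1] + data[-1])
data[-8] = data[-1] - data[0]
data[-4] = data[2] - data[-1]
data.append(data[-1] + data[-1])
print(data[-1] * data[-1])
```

insert 4 at 3 → [2, 4, 1, 4, 9, 4]
insert 9 at 0 → [9, 2, 4, 1, 4, 9, 4]
append data[1]+data[-1] = 2+4 = 6 → [9, 2, 4, 1, 4, 9, 4, 6]
data[-8] = data[-1]-data[0] = 6-9 = -3 → [-3, 2, 4, 1, 4, 9, 4, 6]
data[-4] = data[2]-data[-1] = 4-6 = -2 → [-3, 2, 4, 1, -2, 9, 4, 6]
append data[-1]+data[-1] = 6+6 = 12 → [-3, 2, 4, 1, -2, 9, 4, 6, 12]
data[-1]*data[-1] = 12*12 = 144

144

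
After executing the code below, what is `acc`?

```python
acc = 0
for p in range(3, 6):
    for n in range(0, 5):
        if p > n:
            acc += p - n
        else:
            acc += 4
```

43

p=3,n=0: 3>0, acc = 0+3 = 3
p=3,n=1: 3>1, acc = 3+2 = 5
p=3,n=2: 3>2, acc = 5+1 = 6
p=3,n=3: not 3>3, acc = 6+4 = 10
p=3,n=4: not 3>4, acc = 10+4 = 14
p=4,n=0: 4>0, acc = 14+4 = 18
p=4,n=1: 4>1, acc = 18+3 = 21
p=4,n=2: 4>2, acc = 21+2 = 23
p=4,n=3: 4>3, acc = 23+1 = 24
p=4,n=4: not 4>4, acc = 24+4 = 28
p=5,n=0: 5>0, acc = 28+5 = 33
p=5,n=1: 5>1, acc = 33+4 = 37
p=5,n=2: 5>2, acc = 37+3 = 40
p=5,n=3: 5>3, acc = 40+2 = 42
p=5,n=4: 5>4, acc = 42+1 = 43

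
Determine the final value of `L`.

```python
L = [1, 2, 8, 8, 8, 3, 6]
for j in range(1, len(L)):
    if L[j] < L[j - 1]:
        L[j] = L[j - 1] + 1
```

[1, 2, 8, 8, 8, 9, 10]

j=1: 2>=1, unchanged → [1, 2, 8, 8, 8, 3, 6]
j=2: 8>=2, unchanged → [1, 2, 8, 8, 8, 3, 6]
j=3: 8>=8, unchanged → [1, 2, 8, 8, 8, 3, 6]
j=4: 8>=8, unchanged → [1, 2, 8, 8, 8, 3, 6]
j=5: 3<8, L[5] = 8+1 = 9 → [1, 2, 8, 8, 8, 9, 6]
j=6: 6<9, L[6] = 9+1 = 10 → [1, 2, 8, 8, 8, 9, 10]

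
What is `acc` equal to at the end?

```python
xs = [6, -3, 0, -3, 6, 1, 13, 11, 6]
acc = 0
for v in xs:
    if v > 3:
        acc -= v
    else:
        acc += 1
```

-38

v=6: >3, acc = 0-6 = -6
v=-3: not >3, acc = (-6)+1 = -5
v=0: not >3, acc = (-5)+1 = -4
v=-3: not >3, acc = (-4)+1 = -3
v=6: >3, acc = (-3)-6 = -9
v=1: not >3, acc = (-9)+1 = -8
v=13: >3, acc = (-8)-13 = -21
v=11: >3, acc = (-21)-11 = -32
v=6: >3, acc = (-32)-6 = -38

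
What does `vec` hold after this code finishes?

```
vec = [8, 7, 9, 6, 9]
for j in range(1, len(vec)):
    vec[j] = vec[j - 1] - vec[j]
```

j=1: vec[1] = 8-7 = 1 → [8, 1, 9, 6, 9]
j=2: vec[2] = 1-9 = -8 → [8, 1, -8, 6, 9]
j=3: vec[3] = (-8)-6 = -14 → [8, 1, -8, -14, 9]
j=4: vec[4] = (-14)-9 = -23 → [8, 1, -8, -14, -23]

[8, 1, -8, -14, -23]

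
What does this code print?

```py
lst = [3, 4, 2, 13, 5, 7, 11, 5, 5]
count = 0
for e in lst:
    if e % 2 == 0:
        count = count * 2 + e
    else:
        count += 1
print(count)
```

e=3: not even, count = 0+1 = 1
e=4: even, count = 1*2+4 = 6
e=2: even, count = 6*2+2 = 14
e=13: not even, count = 14+1 = 15
e=5: not even, count = 15+1 = 16
e=7: not even, count = 16+1 = 17
e=11: not even, count = 17+1 = 18
e=5: not even, count = 18+1 = 19
e=5: not even, count = 19+1 = 20

20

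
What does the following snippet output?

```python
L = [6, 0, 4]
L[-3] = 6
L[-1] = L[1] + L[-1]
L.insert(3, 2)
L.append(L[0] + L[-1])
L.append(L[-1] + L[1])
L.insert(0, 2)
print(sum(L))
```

30

L[-3] = 6 → [6, 0, 4]
L[-1] = L[1]+L[-1] = 0+4 = 4 → [6, 0, 4]
insert 2 at 3 → [6, 0, 4, 2]
append L[0]+L[-1] = 6+2 = 8 → [6, 0, 4, 2, 8]
append L[-1]+L[1] = 8+0 = 8 → [6, 0, 4, 2, 8, 8]
insert 2 at 0 → [2, 6, 0, 4, 2, 8, 8]
sum = 30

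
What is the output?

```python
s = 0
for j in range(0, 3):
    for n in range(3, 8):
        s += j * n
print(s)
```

75

j=0,n=3: s = 0+0 = 0
j=0,n=4: s = 0+0 = 0
j=0,n=5: s = 0+0 = 0
j=0,n=6: s = 0+0 = 0
j=0,n=7: s = 0+0 = 0
j=1,n=3: s = 0+3 = 3
j=1,n=4: s = 3+4 = 7
j=1,n=5: s = 7+5 = 12
j=1,n=6: s = 12+6 = 18
j=1,n=7: s = 18+7 = 25
j=2,n=3: s = 25+6 = 31
j=2,n=4: s = 31+8 = 39
j=2,n=5: s = 39+10 = 49
j=2,n=6: s = 49+12 = 61
j=2,n=7: s = 61+14 = 75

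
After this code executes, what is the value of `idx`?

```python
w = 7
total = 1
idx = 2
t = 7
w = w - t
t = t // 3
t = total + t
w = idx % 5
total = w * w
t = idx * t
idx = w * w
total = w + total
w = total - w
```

4

w = 7-7 = 0
t = 7//3 = 2
t = 1+2 = 3
w = 2%5 = 2
total = 2*2 = 4
t = 2*3 = 6
idx = 2*2 = 4
total = 2+4 = 6
w = 6-2 = 4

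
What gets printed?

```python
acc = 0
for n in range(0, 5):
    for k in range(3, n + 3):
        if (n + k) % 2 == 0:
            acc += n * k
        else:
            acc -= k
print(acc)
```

n=1,k=3: even sum, acc = 0+3 = 3
n=2,k=3: odd sum, acc = 3-3 = 0
n=2,k=4: even sum, acc = 0+8 = 8
n=3,k=3: even sum, acc = 8+9 = 17
n=3,k=4: odd sum, acc = 17-4 = 13
n=3,k=5: even sum, acc = 13+15 = 28
n=4,k=3: odd sum, acc = 28-3 = 25
n=4,k=4: even sum, acc = 25+16 = 41
n=4,k=5: odd sum, acc = 41-5 = 36
n=4,k=6: even sum, acc = 36+24 = 60

60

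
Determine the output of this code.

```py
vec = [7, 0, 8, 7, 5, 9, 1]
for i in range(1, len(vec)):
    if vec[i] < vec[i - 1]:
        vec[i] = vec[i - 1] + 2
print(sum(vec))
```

i=1: 0<7, vec[1] = 7+2 = 9 → [7, 9, 8, 7, 5, 9, 1]
i=2: 8<9, vec[2] = 9+2 = 11 → [7, 9, 11, 7, 5, 9, 1]
i=3: 7<11, vec[3] = 11+2 = 13 → [7, 9, 11, 13, 5, 9, 1]
i=4: 5<13, vec[4] = 13+2 = 15 → [7, 9, 11, 13, 15, 9, 1]
i=5: 9<15, vec[5] = 15+2 = 17 → [7, 9, 11, 13, 15, 17, 1]
i=6: 1<17, vec[6] = 17+2 = 19 → [7, 9, 11, 13, 15, 17, 19]
sum = 91

91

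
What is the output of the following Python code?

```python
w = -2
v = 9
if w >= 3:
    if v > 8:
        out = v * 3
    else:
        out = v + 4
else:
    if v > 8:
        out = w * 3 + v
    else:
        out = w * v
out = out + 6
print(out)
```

9

w=-2, v=9
w >= 3 is False; v > 8 is True
→ out = w * 3 + v = 3
out = 3+6 = 9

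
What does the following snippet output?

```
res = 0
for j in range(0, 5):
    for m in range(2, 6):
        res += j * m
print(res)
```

j=0,m=2: res = 0+0 = 0
j=0,m=3: res = 0+0 = 0
j=0,m=4: res = 0+0 = 0
j=0,m=5: res = 0+0 = 0
j=1,m=2: res = 0+2 = 2
j=1,m=3: res = 2+3 = 5
j=1,m=4: res = 5+4 = 9
j=1,m=5: res = 9+5 = 14
j=2,m=2: res = 14+4 = 18
j=2,m=3: res = 18+6 = 24
j=2,m=4: res = 24+8 = 32
j=2,m=5: res = 32+10 = 42
j=3,m=2: res = 42+6 = 48
j=3,m=3: res = 48+9 = 57
j=3,m=4: res = 57+12 = 69
j=3,m=5: res = 69+15 = 84
j=4,m=2: res = 84+8 = 92
j=4,m=3: res = 92+12 = 104
j=4,m=4: res = 104+16 = 120
j=4,m=5: res = 120+20 = 140

140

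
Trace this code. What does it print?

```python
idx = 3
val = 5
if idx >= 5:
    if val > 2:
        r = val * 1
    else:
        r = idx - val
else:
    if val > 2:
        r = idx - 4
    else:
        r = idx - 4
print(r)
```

idx=3, val=5
idx >= 5 is False; val > 2 is True
→ r = idx - 4 = -1

-1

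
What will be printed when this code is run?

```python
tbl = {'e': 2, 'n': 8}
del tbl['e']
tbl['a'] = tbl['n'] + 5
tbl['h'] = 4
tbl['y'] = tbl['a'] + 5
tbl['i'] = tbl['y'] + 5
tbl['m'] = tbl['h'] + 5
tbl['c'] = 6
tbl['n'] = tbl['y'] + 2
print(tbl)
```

del 'e' → {'n': 8}
tbl['a'] = tbl['n']+5 = 13 → {'n': 8, 'a': 13}
tbl['h'] = 4 → {'n': 8, 'a': 13, 'h': 4}
tbl['y'] = tbl['a']+5 = 18 → {'n': 8, 'a': 13, 'h': 4, 'y': 18}
tbl['i'] = tbl['y']+5 = 23 → {'n': 8, 'a': 13, 'h': 4, 'y': 18, 'i': 23}
tbl['m'] = tbl['h']+5 = 9 → {'n': 8, 'a': 13, 'h': 4, 'y': 18, 'i': 23, 'm': 9}
tbl['c'] = 6 → {'n': 8, 'a': 13, 'h': 4, 'y': 18, 'i': 23, 'm': 9, 'c': 6}
tbl['n'] = tbl['y']+2 = 20 → {'n': 20, 'a': 13, 'h': 4, 'y': 18, 'i': 23, 'm': 9, 'c': 6}

{'n': 20, 'a': 13, 'h': 4, 'y': 18, 'i': 23, 'm': 9, 'c': 6}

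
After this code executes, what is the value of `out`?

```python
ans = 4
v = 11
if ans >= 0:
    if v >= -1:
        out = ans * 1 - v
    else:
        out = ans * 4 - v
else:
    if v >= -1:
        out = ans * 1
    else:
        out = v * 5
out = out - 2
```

ans=4, v=11
ans >= 0 is True; v >= -1 is True
→ out = ans * 1 - v = -7
out = (-7)-2 = -9

-9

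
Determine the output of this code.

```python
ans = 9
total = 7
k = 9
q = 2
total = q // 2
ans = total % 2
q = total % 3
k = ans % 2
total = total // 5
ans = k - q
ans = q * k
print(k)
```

1

total = 2//2 = 1
ans = 1%2 = 1
q = 1%3 = 1
k = 1%2 = 1
total = 1//5 = 0
ans = 1-1 = 0
ans = 1*1 = 1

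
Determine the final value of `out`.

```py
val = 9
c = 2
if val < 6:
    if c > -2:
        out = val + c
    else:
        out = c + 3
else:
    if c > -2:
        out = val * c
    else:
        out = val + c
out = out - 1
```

17

val=9, c=2
val < 6 is False; c > -2 is True
→ out = val * c = 18
out = 18-1 = 17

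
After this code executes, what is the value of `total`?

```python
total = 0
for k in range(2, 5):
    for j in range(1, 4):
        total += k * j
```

54

k=2,j=1: total = 0+2 = 2
k=2,j=2: total = 2+4 = 6
k=2,j=3: total = 6+6 = 12
k=3,j=1: total = 12+3 = 15
k=3,j=2: total = 15+6 = 21
k=3,j=3: total = 21+9 = 30
k=4,j=1: total = 30+4 = 34
k=4,j=2: total = 34+8 = 42
k=4,j=3: total = 42+12 = 54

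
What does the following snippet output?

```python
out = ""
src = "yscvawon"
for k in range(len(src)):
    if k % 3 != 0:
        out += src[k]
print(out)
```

scawn

k=0: skip
k=1: add 's' → 's'
k=2: add 'c' → 'sc'
k=3: skip
k=4: add 'a' → 'sca'
k=5: add 'w' → 'scaw'
k=6: skip
k=7: add 'n' → 'scawn'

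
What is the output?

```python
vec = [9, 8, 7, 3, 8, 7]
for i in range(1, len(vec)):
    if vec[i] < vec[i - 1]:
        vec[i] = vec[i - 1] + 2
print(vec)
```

i=1: 8<9, vec[1] = 9+2 = 11 → [9, 11, 7, 3, 8, 7]
i=2: 7<11, vec[2] = 11+2 = 13 → [9, 11, 13, 3, 8, 7]
i=3: 3<13, vec[3] = 13+2 = 15 → [9, 11, 13, 15, 8, 7]
i=4: 8<15, vec[4] = 15+2 = 17 → [9, 11, 13, 15, 17, 7]
i=5: 7<17, vec[5] = 17+2 = 19 → [9, 11, 13, 15, 17, 19]

[9, 11, 13, 15, 17, 19]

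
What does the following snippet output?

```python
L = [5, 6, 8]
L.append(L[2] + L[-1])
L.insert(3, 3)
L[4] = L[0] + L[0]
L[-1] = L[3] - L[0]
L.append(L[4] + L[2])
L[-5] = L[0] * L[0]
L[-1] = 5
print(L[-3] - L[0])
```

append L[2]+L[-1] = 8+8 = 16 → [5, 6, 8, 16]
insert 3 at 3 → [5, 6, 8, 3, 16]
L[4] = L[0]+L[0] = 5+5 = 10 → [5, 6, 8, 3, 10]
L[-1] = L[3]-L[0] = 3-5 = -2 → [5, 6, 8, 3, -2]
append L[4]+L[2] = (-2)+8 = 6 → [5, 6, 8, 3, -2, 6]
L[-5] = L[0]*L[0] = 5*5 = 25 → [5, 25, 8, 3, -2, 6]
L[-1] = 5 → [5, 25, 8, 3, -2, 5]
L[-3]-L[0] = 3-5 = -2

-2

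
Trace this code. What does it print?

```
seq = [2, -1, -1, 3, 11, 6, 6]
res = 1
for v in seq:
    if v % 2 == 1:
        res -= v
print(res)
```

v=2: not odd
v=-1: odd, res = 1-(-1) = 2
v=-1: odd, res = 2-(-1) = 3
v=3: odd, res = 3-3 = 0
v=11: odd, res = 0-11 = -11
v=6: not odd
v=6: not odd

-11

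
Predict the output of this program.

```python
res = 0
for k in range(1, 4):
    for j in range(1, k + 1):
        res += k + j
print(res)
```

24

k=1,j=1: res = 0+2 = 2
k=2,j=1: res = 2+3 = 5
k=2,j=2: res = 5+4 = 9
k=3,j=1: res = 9+4 = 13
k=3,j=2: res = 13+5 = 18
k=3,j=3: res = 18+6 = 24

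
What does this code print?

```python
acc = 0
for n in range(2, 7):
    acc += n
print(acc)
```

n=2: acc = 0+2 = 2
n=3: acc = 2+3 = 5
n=4: acc = 5+4 = 9
n=5: acc = 9+5 = 14
n=6: acc = 14+6 = 20

20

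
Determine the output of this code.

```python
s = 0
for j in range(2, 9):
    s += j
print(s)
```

j=2: s = 0+2 = 2
j=3: s = 2+3 = 5
j=4: s = 5+4 = 9
j=5: s = 9+5 = 14
j=6: s = 14+6 = 20
j=7: s = 20+7 = 27
j=8: s = 27+8 = 35

35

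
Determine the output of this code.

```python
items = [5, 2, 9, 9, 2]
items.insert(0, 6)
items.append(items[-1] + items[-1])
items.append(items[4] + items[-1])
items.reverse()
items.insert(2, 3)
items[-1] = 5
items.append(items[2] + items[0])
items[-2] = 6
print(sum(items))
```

insert 6 at 0 → [6, 5, 2, 9, 9, 2]
append items[-1]+items[-1] = 2+2 = 4 → [6, 5, 2, 9, 9, 2, 4]
append items[4]+items[-1] = 9+4 = 13 → [6, 5, 2, 9, 9, 2, 4, 13]
reverse → [13, 4, 2, 9, 9, 2, 5, 6]
insert 3 at 2 → [13, 4, 3, 2, 9, 9, 2, 5, 6]
items[-1] = 5 → [13, 4, 3, 2, 9, 9, 2, 5, 5]
append items[2]+items[0] = 3+13 = 16 → [13, 4, 3, 2, 9, 9, 2, 5, 5, 16]
items[-2] = 6 → [13, 4, 3, 2, 9, 9, 2, 5, 6, 16]
sum = 69

69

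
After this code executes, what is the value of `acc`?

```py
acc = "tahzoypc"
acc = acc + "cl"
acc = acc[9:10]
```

+ 'cl' → 'tahzoypccl'
slice [9:10] → 'l'

'l'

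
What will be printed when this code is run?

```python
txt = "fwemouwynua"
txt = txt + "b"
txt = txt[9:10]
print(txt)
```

u

+ 'b' → 'fwemouwynuab'
slice [9:10] → 'u'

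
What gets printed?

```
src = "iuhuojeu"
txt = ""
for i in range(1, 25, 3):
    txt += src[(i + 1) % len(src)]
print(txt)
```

i=1: add src[2]='h' → 'h'
i=4: add src[5]='j' → 'hj'
i=7: add src[0]='i' → 'hji'
i=10: add src[3]='u' → 'hjiu'
i=13: add src[6]='e' → 'hjiue'
i=16: add src[1]='u' → 'hjiueu'
i=19: add src[4]='o' → 'hjiueuo'
i=22: add src[7]='u' → 'hjiueuou'

hjiueuou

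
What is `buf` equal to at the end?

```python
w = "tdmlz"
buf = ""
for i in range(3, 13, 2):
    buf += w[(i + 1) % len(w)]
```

'zdltm'

i=3: add w[4]='z' → 'z'
i=5: add w[1]='d' → 'zd'
i=7: add w[3]='l' → 'zdl'
i=9: add w[0]='t' → 'zdlt'
i=11: add w[2]='m' → 'zdltm'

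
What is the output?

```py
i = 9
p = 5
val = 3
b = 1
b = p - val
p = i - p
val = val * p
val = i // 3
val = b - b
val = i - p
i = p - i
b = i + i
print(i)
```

b = 5-3 = 2
p = 9-5 = 4
val = 3*4 = 12
val = 9//3 = 3
val = 2-2 = 0
val = 9-4 = 5
i = 4-9 = -5
b = (-5)+(-5) = -10

-5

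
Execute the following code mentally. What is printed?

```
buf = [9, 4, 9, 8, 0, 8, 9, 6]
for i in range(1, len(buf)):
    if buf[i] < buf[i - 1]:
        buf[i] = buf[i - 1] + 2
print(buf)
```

[9, 11, 13, 15, 17, 19, 21, 23]

i=1: 4<9, buf[1] = 9+2 = 11 → [9, 11, 9, 8, 0, 8, 9, 6]
i=2: 9<11, buf[2] = 11+2 = 13 → [9, 11, 13, 8, 0, 8, 9, 6]
i=3: 8<13, buf[3] = 13+2 = 15 → [9, 11, 13, 15, 0, 8, 9, 6]
i=4: 0<15, buf[4] = 15+2 = 17 → [9, 11, 13, 15, 17, 8, 9, 6]
i=5: 8<17, buf[5] = 17+2 = 19 → [9, 11, 13, 15, 17, 19, 9, 6]
i=6: 9<19, buf[6] = 19+2 = 21 → [9, 11, 13, 15, 17, 19, 21, 6]
i=7: 6<21, buf[7] = 21+2 = 23 → [9, 11, 13, 15, 17, 19, 21, 23]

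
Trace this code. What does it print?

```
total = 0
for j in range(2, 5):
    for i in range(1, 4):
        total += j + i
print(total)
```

j=2,i=1: total = 0+3 = 3
j=2,i=2: total = 3+4 = 7
j=2,i=3: total = 7+5 = 12
j=3,i=1: total = 12+4 = 16
j=3,i=2: total = 16+5 = 21
j=3,i=3: total = 21+6 = 27
j=4,i=1: total = 27+5 = 32
j=4,i=2: total = 32+6 = 38
j=4,i=3: total = 38+7 = 45

45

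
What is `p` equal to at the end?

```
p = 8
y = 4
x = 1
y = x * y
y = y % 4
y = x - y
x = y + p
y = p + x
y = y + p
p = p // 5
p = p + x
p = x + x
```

y = 1*4 = 4
y = 4%4 = 0
y = 1-0 = 1
x = 1+8 = 9
y = 8+9 = 17
y = 17+8 = 25
p = 8//5 = 1
p = 1+9 = 10
p = 9+9 = 18

18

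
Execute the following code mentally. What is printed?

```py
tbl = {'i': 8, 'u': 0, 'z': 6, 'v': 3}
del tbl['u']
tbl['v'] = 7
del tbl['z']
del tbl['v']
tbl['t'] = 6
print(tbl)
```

del 'u' → {'i': 8, 'z': 6, 'v': 3}
tbl['v'] = 7 → {'i': 8, 'z': 6, 'v': 7}
del 'z' → {'i': 8, 'v': 7}
del 'v' → {'i': 8}
tbl['t'] = 6 → {'i': 8, 't': 6}

{'i': 8, 't': 6}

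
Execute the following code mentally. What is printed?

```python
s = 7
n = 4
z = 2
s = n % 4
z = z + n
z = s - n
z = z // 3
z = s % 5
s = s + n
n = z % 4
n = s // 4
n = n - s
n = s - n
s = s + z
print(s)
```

s = 4%4 = 0
z = 2+4 = 6
z = 0-4 = -4
z = (-4)//3 = -2
z = 0%5 = 0
s = 0+4 = 4
n = 0%4 = 0
n = 4//4 = 1
n = 1-4 = -3
n = 4-(-3) = 7
s = 4+0 = 4

4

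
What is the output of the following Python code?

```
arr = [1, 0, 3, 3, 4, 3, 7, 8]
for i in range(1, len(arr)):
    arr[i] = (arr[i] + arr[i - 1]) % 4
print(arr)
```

i=1: arr[1] = (0+1)%4 = 1 → [1, 1, 3, 3, 4, 3, 7, 8]
i=2: arr[2] = (3+1)%4 = 0 → [1, 1, 0, 3, 4, 3, 7, 8]
i=3: arr[3] = (3+0)%4 = 3 → [1, 1, 0, 3, 4, 3, 7, 8]
i=4: arr[4] = (4+3)%4 = 3 → [1, 1, 0, 3, 3, 3, 7, 8]
i=5: arr[5] = (3+3)%4 = 2 → [1, 1, 0, 3, 3, 2, 7, 8]
i=6: arr[6] = (7+2)%4 = 1 → [1, 1, 0, 3, 3, 2, 1, 8]
i=7: arr[7] = (8+1)%4 = 1 → [1, 1, 0, 3, 3, 2, 1, 1]

[1, 1, 0, 3, 3, 2, 1, 1]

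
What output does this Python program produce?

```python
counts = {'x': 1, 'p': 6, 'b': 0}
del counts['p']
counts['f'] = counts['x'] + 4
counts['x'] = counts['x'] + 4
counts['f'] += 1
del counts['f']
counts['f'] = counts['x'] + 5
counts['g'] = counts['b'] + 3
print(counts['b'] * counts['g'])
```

0

del 'p' → {'x': 1, 'b': 0}
counts['f'] = counts['x']+4 = 5 → {'x': 1, 'b': 0, 'f': 5}
counts['x'] = counts['x']+4 = 5 → {'x': 5, 'b': 0, 'f': 5}
counts['f'] = 5+1 = 6 → {'x': 5, 'b': 0, 'f': 6}
del 'f' → {'x': 5, 'b': 0}
counts['f'] = counts['x']+5 = 10 → {'x': 5, 'b': 0, 'f': 10}
counts['g'] = counts['b']+3 = 3 → {'x': 5, 'b': 0, 'f': 10, 'g': 3}
counts['b']*counts['g'] = 0*3 = 0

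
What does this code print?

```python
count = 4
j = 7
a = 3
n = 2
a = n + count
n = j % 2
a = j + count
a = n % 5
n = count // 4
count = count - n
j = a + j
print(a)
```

a = 2+4 = 6
n = 7%2 = 1
a = 7+4 = 11
a = 1%5 = 1
n = 4//4 = 1
count = 4-1 = 3
j = 1+7 = 8

1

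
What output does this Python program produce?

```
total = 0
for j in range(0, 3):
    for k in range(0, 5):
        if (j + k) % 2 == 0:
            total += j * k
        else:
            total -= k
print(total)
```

j=0,k=0: even sum, total = 0+0 = 0
j=0,k=1: odd sum, total = 0-1 = -1
j=0,k=2: even sum, total = (-1)+0 = -1
j=0,k=3: odd sum, total = (-1)-3 = -4
j=0,k=4: even sum, total = (-4)+0 = -4
j=1,k=0: odd sum, total = (-4)-0 = -4
j=1,k=1: even sum, total = (-4)+1 = -3
j=1,k=2: odd sum, total = (-3)-2 = -5
j=1,k=3: even sum, total = (-5)+3 = -2
j=1,k=4: odd sum, total = (-2)-4 = -6
j=2,k=0: even sum, total = (-6)+0 = -6
j=2,k=1: odd sum, total = (-6)-1 = -7
j=2,k=2: even sum, total = (-7)+4 = -3
j=2,k=3: odd sum, total = (-3)-3 = -6
j=2,k=4: even sum, total = (-6)+8 = 2

2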